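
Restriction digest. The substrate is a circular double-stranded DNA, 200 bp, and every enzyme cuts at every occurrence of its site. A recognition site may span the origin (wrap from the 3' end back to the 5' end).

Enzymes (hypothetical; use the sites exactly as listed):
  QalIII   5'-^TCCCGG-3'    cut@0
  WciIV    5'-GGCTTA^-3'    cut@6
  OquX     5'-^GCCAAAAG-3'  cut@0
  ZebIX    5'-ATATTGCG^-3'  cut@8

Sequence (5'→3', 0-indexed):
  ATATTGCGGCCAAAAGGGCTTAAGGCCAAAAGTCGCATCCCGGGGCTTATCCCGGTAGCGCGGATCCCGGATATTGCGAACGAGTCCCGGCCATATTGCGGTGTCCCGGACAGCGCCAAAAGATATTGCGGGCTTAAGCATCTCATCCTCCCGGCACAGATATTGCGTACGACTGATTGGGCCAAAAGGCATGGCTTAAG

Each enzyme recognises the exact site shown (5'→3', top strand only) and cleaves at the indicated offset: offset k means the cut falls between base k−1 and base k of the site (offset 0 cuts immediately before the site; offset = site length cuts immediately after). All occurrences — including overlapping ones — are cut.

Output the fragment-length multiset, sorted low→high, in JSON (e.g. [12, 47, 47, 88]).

Per-enzyme occurrences:
  QalIII TCCCGG/0: at [37, 49, 64, 84, 103, 148] ⇒ [37, 49, 64, 84, 103, 148]
  WciIV GGCTTA/6: at [16, 43, 130, 192] ⇒ [22, 49, 136, 198]
  OquX GCCAAAAG/0: at [8, 24, 114, 180] ⇒ [8, 24, 114, 180]
  ZebIX ATATTGCG/8: at [0, 70, 92, 122, 159] ⇒ [8, 78, 100, 130, 167]

All cut coordinates (distinct, sorted): [8, 22, 24, 37, 49, 64, 78, 84, 100, 103, 114, 130, 136, 148, 167, 180, 198]

Fragments:
  8→22: 14 bp
  22→24: 2 bp
  24→37: 13 bp
  37→49: 12 bp
  49→64: 15 bp
  64→78: 14 bp
  78→84: 6 bp
  84→100: 16 bp
  100→103: 3 bp
  103→114: 11 bp
  114→130: 16 bp
  130→136: 6 bp
  136→148: 12 bp
  148→167: 19 bp
  167→180: 13 bp
  180→198: 18 bp
  198→8 (wrap): 200-198+8 = 10 bp

[2,3,6,6,10,11,12,12,13,13,14,14,15,16,16,18,19]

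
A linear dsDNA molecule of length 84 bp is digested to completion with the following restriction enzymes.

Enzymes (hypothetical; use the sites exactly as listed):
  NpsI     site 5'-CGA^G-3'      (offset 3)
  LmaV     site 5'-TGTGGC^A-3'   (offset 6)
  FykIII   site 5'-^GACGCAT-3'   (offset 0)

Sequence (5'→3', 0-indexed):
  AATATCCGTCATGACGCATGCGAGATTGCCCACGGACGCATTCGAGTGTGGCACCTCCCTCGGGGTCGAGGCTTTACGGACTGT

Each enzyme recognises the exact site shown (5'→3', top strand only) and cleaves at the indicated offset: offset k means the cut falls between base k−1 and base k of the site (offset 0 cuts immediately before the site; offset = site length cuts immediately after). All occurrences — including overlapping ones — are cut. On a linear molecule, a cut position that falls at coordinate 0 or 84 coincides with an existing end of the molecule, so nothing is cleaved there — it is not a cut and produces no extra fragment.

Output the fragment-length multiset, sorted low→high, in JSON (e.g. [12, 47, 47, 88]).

Scan for sites:
  NpsI (CGAG, off=3): starts [20, 42, 66] → cuts [23, 45, 69]
  LmaV (TGTGGCA, off=6): starts [46] → cuts [52]
  FykIII (GACGCAT, off=0): starts [12, 34] → cuts [12, 34]

Pooled cuts: [12, 23, 34, 45, 52, 69]

Fragments:
  [0,12): 12 bp
  [12,23): 11 bp
  [23,34): 11 bp
  [34,45): 11 bp
  [45,52): 7 bp
  [52,69): 17 bp
  [69,84): 15 bp

[7,11,11,11,12,15,17]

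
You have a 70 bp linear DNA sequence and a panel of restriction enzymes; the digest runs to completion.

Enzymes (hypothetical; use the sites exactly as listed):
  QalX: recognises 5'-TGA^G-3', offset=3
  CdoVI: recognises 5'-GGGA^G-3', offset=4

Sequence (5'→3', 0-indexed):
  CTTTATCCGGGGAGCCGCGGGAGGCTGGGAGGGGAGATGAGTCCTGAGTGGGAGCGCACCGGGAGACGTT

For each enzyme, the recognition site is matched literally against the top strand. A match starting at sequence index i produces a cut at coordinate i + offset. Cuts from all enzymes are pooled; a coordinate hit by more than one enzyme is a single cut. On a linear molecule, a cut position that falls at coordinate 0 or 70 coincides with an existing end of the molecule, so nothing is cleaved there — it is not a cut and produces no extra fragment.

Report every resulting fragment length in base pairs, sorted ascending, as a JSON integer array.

[5,5,6,6,7,8,9,11,13]

Per-enzyme occurrences:
  QalX (TGAG, off=3): starts [37, 44] → cuts [40, 47]
  CdoVI (GGGAG, off=4): starts [9, 18, 26, 31, 49, 60] → cuts [13, 22, 30, 35, 53, 64]

All cut coordinates (distinct, sorted): [13, 22, 30, 35, 40, 47, 53, 64]

Fragments:
  [0,13): 13 bp
  [13,22): 9 bp
  [22,30): 8 bp
  [30,35): 5 bp
  [35,40): 5 bp
  [40,47): 7 bp
  [47,53): 6 bp
  [53,64): 11 bp
  [64,70): 6 bp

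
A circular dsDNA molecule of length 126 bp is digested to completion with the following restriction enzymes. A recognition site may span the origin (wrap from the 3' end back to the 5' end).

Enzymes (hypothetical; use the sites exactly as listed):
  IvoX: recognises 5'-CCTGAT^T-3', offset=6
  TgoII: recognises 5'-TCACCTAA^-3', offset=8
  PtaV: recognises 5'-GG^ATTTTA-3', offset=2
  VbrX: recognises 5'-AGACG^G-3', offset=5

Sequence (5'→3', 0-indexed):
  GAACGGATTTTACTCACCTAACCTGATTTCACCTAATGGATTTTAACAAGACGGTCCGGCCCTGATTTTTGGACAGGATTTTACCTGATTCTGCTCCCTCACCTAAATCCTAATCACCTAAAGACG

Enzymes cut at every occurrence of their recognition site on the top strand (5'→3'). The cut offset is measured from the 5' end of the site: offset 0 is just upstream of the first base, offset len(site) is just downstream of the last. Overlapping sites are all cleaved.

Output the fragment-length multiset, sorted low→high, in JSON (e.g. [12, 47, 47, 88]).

Scan for sites:
  IvoX (CCTGATT, off=6): starts [21, 60, 83] → cuts [27, 66, 89]
  TgoII (TCACCTAA, off=8): starts [13, 28, 98, 113] → cuts [21, 36, 106, 121]
  PtaV (GGATTTTA, off=2): starts [4, 37, 75] → cuts [6, 39, 77]
  VbrX (AGACGG, off=5): starts [48, 121] → cuts [0, 53]

All cut coordinates (distinct, sorted): [0, 6, 21, 27, 36, 39, 53, 66, 77, 89, 106, 121]

Fragments:
  0→6: 6 bp
  6→21: 15 bp
  21→27: 6 bp
  27→36: 9 bp
  36→39: 3 bp
  39→53: 14 bp
  53→66: 13 bp
  66→77: 11 bp
  77→89: 12 bp
  89→106: 17 bp
  106→121: 15 bp
  121→0 (wrap): 126-121+0 = 5 bp

[3,5,6,6,9,11,12,13,14,15,15,17]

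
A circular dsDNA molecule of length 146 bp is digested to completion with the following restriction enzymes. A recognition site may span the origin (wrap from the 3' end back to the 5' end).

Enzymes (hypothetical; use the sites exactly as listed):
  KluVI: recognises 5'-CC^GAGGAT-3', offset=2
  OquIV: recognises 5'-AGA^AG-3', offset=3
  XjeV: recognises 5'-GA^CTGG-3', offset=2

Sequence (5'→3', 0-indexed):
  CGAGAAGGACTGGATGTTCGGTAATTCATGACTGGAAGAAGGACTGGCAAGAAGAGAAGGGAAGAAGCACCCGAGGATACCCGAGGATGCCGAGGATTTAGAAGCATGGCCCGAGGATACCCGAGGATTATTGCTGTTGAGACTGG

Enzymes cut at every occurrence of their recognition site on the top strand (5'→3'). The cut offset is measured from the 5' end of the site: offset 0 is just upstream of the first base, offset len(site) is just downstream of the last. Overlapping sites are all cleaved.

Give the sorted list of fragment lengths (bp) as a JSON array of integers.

Site scan:
  KluVI (CCGAGGAT, off=2): starts [70, 80, 89, 110, 120] → cuts [72, 82, 91, 112, 122]
  OquIV (AGAAG, off=3): starts [2, 36, 49, 54, 62, 99] → cuts [5, 39, 52, 57, 65, 102]
  XjeV (GACTGG, off=2): starts [7, 29, 41, 140] → cuts [9, 31, 43, 142]

All cut coordinates (distinct, sorted): [5, 9, 31, 39, 43, 52, 57, 65, 72, 82, 91, 102, 112, 122, 142]

Fragments:
  5→9: 4 bp
  9→31: 22 bp
  31→39: 8 bp
  39→43: 4 bp
  43→52: 9 bp
  52→57: 5 bp
  57→65: 8 bp
  65→72: 7 bp
  72→82: 10 bp
  82→91: 9 bp
  91→102: 11 bp
  102→112: 10 bp
  112→122: 10 bp
  122→142: 20 bp
  142→5 (wrap): 146-142+5 = 9 bp

[4,4,5,7,8,8,9,9,9,10,10,10,11,20,22]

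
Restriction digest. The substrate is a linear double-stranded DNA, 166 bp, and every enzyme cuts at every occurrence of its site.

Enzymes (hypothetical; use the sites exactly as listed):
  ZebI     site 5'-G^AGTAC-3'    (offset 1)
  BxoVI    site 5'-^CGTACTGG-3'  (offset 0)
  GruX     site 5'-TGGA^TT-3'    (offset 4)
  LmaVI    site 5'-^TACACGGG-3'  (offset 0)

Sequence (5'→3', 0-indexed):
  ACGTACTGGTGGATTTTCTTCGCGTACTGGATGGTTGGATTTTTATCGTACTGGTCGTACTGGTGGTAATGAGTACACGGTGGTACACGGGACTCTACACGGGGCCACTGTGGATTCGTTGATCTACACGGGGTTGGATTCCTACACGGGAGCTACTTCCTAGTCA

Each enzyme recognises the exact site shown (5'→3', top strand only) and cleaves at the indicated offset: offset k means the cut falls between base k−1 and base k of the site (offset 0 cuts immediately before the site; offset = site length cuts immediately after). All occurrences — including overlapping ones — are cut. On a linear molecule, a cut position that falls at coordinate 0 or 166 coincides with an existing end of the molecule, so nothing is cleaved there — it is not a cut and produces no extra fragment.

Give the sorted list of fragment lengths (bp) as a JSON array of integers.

Per-enzyme occurrences:
  ZebI GAGTAC/1: at [70] ⇒ [71]
  BxoVI CGTACTGG/0: at [1, 22, 46, 55] ⇒ [1, 22, 46, 55]
  GruX TGGATT/4: at [9, 35, 110, 134] ⇒ [13, 39, 114, 138]
  LmaVI TACACGGG/0: at [83, 95, 124, 142] ⇒ [83, 95, 124, 142]

All cut coordinates (distinct, sorted): [1, 13, 22, 39, 46, 55, 71, 83, 95, 114, 124, 138, 142]

Fragment lengths:
  [0,1): 1 bp
  [1,13): 12 bp
  [13,22): 9 bp
  [22,39): 17 bp
  [39,46): 7 bp
  [46,55): 9 bp
  [55,71): 16 bp
  [71,83): 12 bp
  [83,95): 12 bp
  [95,114): 19 bp
  [114,124): 10 bp
  [124,138): 14 bp
  [138,142): 4 bp
  [142,166): 24 bp

[1,4,7,9,9,10,12,12,12,14,16,17,19,24]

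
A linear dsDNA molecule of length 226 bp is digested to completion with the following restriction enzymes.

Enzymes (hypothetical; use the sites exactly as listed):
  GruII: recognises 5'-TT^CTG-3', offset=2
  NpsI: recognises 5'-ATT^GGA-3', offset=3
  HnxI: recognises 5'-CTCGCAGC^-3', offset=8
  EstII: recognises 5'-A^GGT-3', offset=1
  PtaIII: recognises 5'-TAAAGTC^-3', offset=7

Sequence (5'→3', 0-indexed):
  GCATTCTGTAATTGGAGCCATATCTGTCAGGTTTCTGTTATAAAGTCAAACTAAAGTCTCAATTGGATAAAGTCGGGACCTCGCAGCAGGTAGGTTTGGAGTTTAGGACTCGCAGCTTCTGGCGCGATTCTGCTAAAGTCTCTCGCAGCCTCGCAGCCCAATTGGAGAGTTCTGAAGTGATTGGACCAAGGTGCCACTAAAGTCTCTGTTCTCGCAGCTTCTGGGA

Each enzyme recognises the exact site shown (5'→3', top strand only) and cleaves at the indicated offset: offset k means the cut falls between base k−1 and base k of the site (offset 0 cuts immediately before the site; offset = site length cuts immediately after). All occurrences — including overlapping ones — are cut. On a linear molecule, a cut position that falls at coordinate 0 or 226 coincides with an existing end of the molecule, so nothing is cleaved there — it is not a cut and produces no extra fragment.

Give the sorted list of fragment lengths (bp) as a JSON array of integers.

Per-enzyme occurrences:
  GruII TTCTG/2: at [3, 32, 116, 127, 169, 218] ⇒ [5, 34, 118, 129, 171, 220]
  NpsI ATTGGA/3: at [10, 61, 160, 179] ⇒ [13, 64, 163, 182]
  HnxI CTCGCAGC/8: at [79, 108, 141, 149, 210] ⇒ [87, 116, 149, 157, 218]
  EstII AGGT/1: at [28, 87, 91, 188] ⇒ [29, 88, 92, 189]
  PtaIII TAAAGTC/7: at [40, 51, 67, 133, 197] ⇒ [47, 58, 74, 140, 204]

Pooled cuts: [5, 13, 29, 34, 47, 58, 64, 74, 87, 88, 92, 116, 118, 129, 140, 149, 157, 163, 171, 182, 189, 204, 218, 220]

Fragments:
  [0,5): 5 bp
  [5,13): 8 bp
  [13,29): 16 bp
  [29,34): 5 bp
  [34,47): 13 bp
  [47,58): 11 bp
  [58,64): 6 bp
  [64,74): 10 bp
  [74,87): 13 bp
  [87,88): 1 bp
  [88,92): 4 bp
  [92,116): 24 bp
  [116,118): 2 bp
  [118,129): 11 bp
  [129,140): 11 bp
  [140,149): 9 bp
  [149,157): 8 bp
  [157,163): 6 bp
  [163,171): 8 bp
  [171,182): 11 bp
  [182,189): 7 bp
  [189,204): 15 bp
  [204,218): 14 bp
  [218,220): 2 bp
  [220,226): 6 bp

[1,2,2,4,5,5,6,6,6,7,8,8,8,9,10,11,11,11,11,13,13,14,15,16,24]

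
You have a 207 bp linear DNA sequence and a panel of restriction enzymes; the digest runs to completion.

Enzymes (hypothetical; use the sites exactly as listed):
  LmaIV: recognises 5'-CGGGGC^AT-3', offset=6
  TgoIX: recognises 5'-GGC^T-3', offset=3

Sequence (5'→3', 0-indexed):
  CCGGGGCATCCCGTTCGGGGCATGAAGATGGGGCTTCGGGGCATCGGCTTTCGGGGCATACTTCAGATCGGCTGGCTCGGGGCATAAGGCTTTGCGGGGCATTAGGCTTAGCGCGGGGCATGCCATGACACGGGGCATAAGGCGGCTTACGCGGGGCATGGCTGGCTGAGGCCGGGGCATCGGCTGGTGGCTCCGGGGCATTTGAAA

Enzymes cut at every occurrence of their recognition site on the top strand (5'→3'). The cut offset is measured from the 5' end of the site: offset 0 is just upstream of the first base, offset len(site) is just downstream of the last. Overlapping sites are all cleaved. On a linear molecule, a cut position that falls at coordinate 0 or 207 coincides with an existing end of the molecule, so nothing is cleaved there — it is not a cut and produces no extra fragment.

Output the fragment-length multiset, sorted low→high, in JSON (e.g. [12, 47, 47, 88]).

[4,4,5,6,6,7,7,7,7,7,8,8,8,9,10,10,11,12,12,13,14,15,17]

Scan for sites:
  LmaIV (CGGGGCAT, off=6): starts [1, 15, 36, 51, 77, 94, 113, 130, 151, 172, 193] → cuts [7, 21, 42, 57, 83, 100, 119, 136, 157, 178, 199]
  TgoIX (GGCT, off=3): starts [31, 45, 69, 73, 87, 104, 143, 159, 163, 181, 188] → cuts [34, 48, 72, 76, 90, 107, 146, 162, 166, 184, 191]

All cut coordinates (distinct, sorted): [7, 21, 34, 42, 48, 57, 72, 76, 83, 90, 100, 107, 119, 136, 146, 157, 162, 166, 178, 184, 191, 199]

Fragment lengths:
  [0,7): 7 bp
  [7,21): 14 bp
  [21,34): 13 bp
  [34,42): 8 bp
  [42,48): 6 bp
  [48,57): 9 bp
  [57,72): 15 bp
  [72,76): 4 bp
  [76,83): 7 bp
  [83,90): 7 bp
  [90,100): 10 bp
  [100,107): 7 bp
  [107,119): 12 bp
  [119,136): 17 bp
  [136,146): 10 bp
  [146,157): 11 bp
  [157,162): 5 bp
  [162,166): 4 bp
  [166,178): 12 bp
  [178,184): 6 bp
  [184,191): 7 bp
  [191,199): 8 bp
  [199,207): 8 bp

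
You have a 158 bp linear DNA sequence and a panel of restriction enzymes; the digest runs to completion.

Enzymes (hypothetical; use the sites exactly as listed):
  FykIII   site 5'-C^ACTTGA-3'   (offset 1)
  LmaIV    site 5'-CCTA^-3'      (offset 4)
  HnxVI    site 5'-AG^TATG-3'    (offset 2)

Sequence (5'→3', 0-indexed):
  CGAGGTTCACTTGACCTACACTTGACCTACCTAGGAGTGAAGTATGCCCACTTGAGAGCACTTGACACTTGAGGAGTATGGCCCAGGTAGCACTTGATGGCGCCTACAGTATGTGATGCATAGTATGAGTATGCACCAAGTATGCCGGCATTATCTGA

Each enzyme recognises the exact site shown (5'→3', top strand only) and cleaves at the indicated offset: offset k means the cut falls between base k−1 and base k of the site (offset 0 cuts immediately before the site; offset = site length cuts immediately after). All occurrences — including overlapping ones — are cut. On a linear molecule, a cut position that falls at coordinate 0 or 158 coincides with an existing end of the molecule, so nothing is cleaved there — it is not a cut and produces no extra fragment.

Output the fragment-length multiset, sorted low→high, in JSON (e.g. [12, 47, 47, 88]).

[1,3,4,6,7,7,8,9,10,10,10,10,11,14,15,15,18]

Scan for sites:
  FykIII (CACTTGA, off=1): starts [7, 18, 48, 58, 65, 90] → cuts [8, 19, 49, 59, 66, 91]
  LmaIV (CCTA, off=4): starts [14, 25, 29, 102] → cuts [18, 29, 33, 106]
  HnxVI (AGTATG, off=2): starts [40, 74, 107, 121, 127, 138] → cuts [42, 76, 109, 123, 129, 140]

Pooled cuts: [8, 18, 19, 29, 33, 42, 49, 59, 66, 76, 91, 106, 109, 123, 129, 140]

Fragment lengths:
  [0,8): 8 bp
  [8,18): 10 bp
  [18,19): 1 bp
  [19,29): 10 bp
  [29,33): 4 bp
  [33,42): 9 bp
  [42,49): 7 bp
  [49,59): 10 bp
  [59,66): 7 bp
  [66,76): 10 bp
  [76,91): 15 bp
  [91,106): 15 bp
  [106,109): 3 bp
  [109,123): 14 bp
  [123,129): 6 bp
  [129,140): 11 bp
  [140,158): 18 bp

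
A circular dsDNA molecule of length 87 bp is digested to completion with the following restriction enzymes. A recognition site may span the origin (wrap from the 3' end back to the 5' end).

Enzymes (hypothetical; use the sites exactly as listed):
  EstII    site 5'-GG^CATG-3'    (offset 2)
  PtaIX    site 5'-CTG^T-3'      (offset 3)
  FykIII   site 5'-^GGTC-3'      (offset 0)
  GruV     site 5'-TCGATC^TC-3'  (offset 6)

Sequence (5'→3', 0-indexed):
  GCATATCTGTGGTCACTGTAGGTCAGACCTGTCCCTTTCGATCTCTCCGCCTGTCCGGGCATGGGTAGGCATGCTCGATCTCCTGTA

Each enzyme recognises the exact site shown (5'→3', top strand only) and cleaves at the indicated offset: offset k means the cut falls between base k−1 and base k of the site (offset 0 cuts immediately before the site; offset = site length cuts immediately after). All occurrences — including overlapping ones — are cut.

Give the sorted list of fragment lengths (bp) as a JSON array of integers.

Scan for sites:
  EstII GGCATG/2: at [57, 67] ⇒ [59, 69]
  PtaIX CTGT/3: at [6, 15, 28, 50, 82] ⇒ [9, 18, 31, 53, 85]
  FykIII GGTC/0: at [10, 20] ⇒ [10, 20]
  GruV TCGATCTC/6: at [37, 74] ⇒ [43, 80]

All cut coordinates (distinct, sorted): [9, 10, 18, 20, 31, 43, 53, 59, 69, 80, 85]

Fragments:
  9→10: 1 bp
  10→18: 8 bp
  18→20: 2 bp
  20→31: 11 bp
  31→43: 12 bp
  43→53: 10 bp
  53→59: 6 bp
  59→69: 10 bp
  69→80: 11 bp
  80→85: 5 bp
  85→9 (wrap): 87-85+9 = 11 bp

[1,2,5,6,8,10,10,11,11,11,12]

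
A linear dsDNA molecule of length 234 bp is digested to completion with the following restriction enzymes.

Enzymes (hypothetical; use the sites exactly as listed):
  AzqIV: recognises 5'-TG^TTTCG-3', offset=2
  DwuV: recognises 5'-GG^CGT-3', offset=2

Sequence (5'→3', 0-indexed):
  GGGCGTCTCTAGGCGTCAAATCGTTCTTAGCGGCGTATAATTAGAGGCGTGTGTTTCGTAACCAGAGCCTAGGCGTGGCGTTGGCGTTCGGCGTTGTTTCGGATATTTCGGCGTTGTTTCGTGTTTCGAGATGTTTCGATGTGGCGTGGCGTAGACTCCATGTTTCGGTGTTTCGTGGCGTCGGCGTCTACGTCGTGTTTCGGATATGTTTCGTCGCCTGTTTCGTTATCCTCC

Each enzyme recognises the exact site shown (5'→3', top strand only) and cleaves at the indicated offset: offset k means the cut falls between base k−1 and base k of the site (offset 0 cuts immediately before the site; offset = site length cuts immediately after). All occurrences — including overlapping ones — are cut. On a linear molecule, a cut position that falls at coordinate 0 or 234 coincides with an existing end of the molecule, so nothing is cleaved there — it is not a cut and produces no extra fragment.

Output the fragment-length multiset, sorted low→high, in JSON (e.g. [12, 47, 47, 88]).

Per-enzyme occurrences:
  AzqIV TGTTTCG/2: at [51, 94, 114, 121, 131, 160, 168, 195, 206, 218] ⇒ [53, 96, 116, 123, 133, 162, 170, 197, 208, 220]
  DwuV GGCGT/2: at [1, 11, 31, 45, 71, 76, 82, 89, 109, 142, 147, 176, 182] ⇒ [3, 13, 33, 47, 73, 78, 84, 91, 111, 144, 149, 178, 184]

Pooled cuts: [3, 13, 33, 47, 53, 73, 78, 84, 91, 96, 111, 116, 123, 133, 144, 149, 162, 170, 178, 184, 197, 208, 220]

Fragments:
  [0,3): 3 bp
  [3,13): 10 bp
  [13,33): 20 bp
  [33,47): 14 bp
  [47,53): 6 bp
  [53,73): 20 bp
  [73,78): 5 bp
  [78,84): 6 bp
  [84,91): 7 bp
  [91,96): 5 bp
  [96,111): 15 bp
  [111,116): 5 bp
  [116,123): 7 bp
  [123,133): 10 bp
  [133,144): 11 bp
  [144,149): 5 bp
  [149,162): 13 bp
  [162,170): 8 bp
  [170,178): 8 bp
  [178,184): 6 bp
  [184,197): 13 bp
  [197,208): 11 bp
  [208,220): 12 bp
  [220,234): 14 bp

[3,5,5,5,5,6,6,6,7,7,8,8,10,10,11,11,12,13,13,14,14,15,20,20]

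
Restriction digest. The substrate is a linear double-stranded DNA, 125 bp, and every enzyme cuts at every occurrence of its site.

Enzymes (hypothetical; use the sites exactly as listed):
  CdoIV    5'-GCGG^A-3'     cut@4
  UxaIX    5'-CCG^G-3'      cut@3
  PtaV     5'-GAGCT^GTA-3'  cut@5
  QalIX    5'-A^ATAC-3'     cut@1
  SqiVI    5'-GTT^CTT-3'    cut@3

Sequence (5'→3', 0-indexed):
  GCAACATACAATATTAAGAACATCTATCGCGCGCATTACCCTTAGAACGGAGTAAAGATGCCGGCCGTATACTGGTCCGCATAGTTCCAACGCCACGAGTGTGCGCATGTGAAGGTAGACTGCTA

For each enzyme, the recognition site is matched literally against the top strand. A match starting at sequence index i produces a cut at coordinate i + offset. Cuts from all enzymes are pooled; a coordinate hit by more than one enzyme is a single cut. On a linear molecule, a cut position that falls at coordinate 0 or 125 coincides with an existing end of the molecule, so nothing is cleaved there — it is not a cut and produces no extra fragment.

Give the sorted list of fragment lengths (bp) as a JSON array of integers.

Site scan:
  CdoIV (GCGGA, off=4): no sites
  UxaIX (CCGG, off=3): starts [60] → cuts [63]
  PtaV (GAGCTGTA, off=5): no sites
  QalIX (AATAC, off=1): no sites
  SqiVI (GTTCTT, off=3): no sites

All cut coordinates (distinct, sorted): [63]

Fragment lengths:
  [0,63): 63 bp
  [63,125): 62 bp

[62,63]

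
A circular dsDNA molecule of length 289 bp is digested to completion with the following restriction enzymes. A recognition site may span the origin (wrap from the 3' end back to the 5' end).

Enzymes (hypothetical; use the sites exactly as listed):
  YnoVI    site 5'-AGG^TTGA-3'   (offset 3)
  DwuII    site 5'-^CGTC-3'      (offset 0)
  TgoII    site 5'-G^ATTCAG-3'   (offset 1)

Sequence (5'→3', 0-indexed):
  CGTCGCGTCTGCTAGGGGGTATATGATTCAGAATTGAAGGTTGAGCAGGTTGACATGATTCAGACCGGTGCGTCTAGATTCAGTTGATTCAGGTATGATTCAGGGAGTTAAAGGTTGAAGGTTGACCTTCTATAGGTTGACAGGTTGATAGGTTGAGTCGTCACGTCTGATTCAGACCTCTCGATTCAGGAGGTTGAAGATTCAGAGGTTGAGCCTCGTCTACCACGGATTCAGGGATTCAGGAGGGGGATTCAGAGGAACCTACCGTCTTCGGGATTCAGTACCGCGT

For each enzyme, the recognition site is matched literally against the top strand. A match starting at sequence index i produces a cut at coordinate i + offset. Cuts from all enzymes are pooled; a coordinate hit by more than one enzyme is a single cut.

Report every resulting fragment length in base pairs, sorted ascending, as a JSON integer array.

Per-enzyme occurrences:
  YnoVI AGGTTGA/3: at [37, 46, 111, 118, 133, 141, 149, 190, 205] ⇒ [40, 49, 114, 121, 136, 144, 152, 193, 208]
  DwuII CGTC/0: at [0, 5, 70, 158, 163, 216, 265, 286] ⇒ [0, 5, 70, 158, 163, 216, 265, 286]
  TgoII GATTCAG/1: at [24, 56, 76, 85, 96, 168, 182, 198, 227, 235, 248, 274] ⇒ [25, 57, 77, 86, 97, 169, 183, 199, 228, 236, 249, 275]

Pooled cuts: [0, 5, 25, 40, 49, 57, 70, 77, 86, 97, 114, 121, 136, 144, 152, 158, 163, 169, 183, 193, 199, 208, 216, 228, 236, 249, 265, 275, 286]

Fragment lengths:
  0→5: 5 bp
  5→25: 20 bp
  25→40: 15 bp
  40→49: 9 bp
  49→57: 8 bp
  57→70: 13 bp
  70→77: 7 bp
  77→86: 9 bp
  86→97: 11 bp
  97→114: 17 bp
  114→121: 7 bp
  121→136: 15 bp
  136→144: 8 bp
  144→152: 8 bp
  152→158: 6 bp
  158→163: 5 bp
  163→169: 6 bp
  169→183: 14 bp
  183→193: 10 bp
  193→199: 6 bp
  199→208: 9 bp
  208→216: 8 bp
  216→228: 12 bp
  228→236: 8 bp
  236→249: 13 bp
  249→265: 16 bp
  265→275: 10 bp
  275→286: 11 bp
  286→0 (wrap): 289-286+0 = 3 bp

[3,5,5,6,6,6,7,7,8,8,8,8,8,9,9,9,10,10,11,11,12,13,13,14,15,15,16,17,20]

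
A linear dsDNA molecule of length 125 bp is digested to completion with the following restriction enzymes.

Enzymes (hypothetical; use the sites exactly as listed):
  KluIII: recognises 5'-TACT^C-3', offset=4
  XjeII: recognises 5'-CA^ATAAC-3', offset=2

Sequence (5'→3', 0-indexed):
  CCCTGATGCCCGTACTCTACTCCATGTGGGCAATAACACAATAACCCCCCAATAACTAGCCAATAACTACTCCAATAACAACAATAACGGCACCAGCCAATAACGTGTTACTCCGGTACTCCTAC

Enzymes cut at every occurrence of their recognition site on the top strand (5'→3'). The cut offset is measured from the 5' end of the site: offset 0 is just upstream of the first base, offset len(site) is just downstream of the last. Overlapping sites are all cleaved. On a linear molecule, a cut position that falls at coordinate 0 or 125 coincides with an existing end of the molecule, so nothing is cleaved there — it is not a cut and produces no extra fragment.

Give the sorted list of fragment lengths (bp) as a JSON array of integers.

Site scan:
  KluIII (TACTC, off=4): starts [12, 17, 67, 108, 116] → cuts [16, 21, 71, 112, 120]
  XjeII (CAATAAC, off=2): starts [30, 38, 49, 60, 72, 81, 97] → cuts [32, 40, 51, 62, 74, 83, 99]

All cut coordinates (distinct, sorted): [16, 21, 32, 40, 51, 62, 71, 74, 83, 99, 112, 120]

Fragments:
  [0,16): 16 bp
  [16,21): 5 bp
  [21,32): 11 bp
  [32,40): 8 bp
  [40,51): 11 bp
  [51,62): 11 bp
  [62,71): 9 bp
  [71,74): 3 bp
  [74,83): 9 bp
  [83,99): 16 bp
  [99,112): 13 bp
  [112,120): 8 bp
  [120,125): 5 bp

[3,5,5,8,8,9,9,11,11,11,13,16,16]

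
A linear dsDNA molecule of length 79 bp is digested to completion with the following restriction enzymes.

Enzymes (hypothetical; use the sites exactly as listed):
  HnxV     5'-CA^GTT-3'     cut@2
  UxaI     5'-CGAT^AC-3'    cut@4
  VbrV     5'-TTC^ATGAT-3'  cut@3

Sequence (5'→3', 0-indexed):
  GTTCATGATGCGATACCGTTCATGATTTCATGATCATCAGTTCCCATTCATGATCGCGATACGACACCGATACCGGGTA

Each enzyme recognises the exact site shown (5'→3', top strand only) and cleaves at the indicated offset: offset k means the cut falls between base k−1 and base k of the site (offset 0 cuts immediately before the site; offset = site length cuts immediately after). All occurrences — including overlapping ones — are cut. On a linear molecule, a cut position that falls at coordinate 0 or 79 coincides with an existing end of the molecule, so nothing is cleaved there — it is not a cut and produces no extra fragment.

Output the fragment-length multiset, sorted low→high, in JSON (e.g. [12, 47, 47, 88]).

Site scan:
  HnxV (CAGTT, off=2): starts [37] → cuts [39]
  UxaI (CGATAC, off=4): starts [10, 56, 67] → cuts [14, 60, 71]
  VbrV (TTCATGAT, off=3): starts [1, 18, 26, 46] → cuts [4, 21, 29, 49]

Pooled cuts: [4, 14, 21, 29, 39, 49, 60, 71]

Fragments:
  [0,4): 4 bp
  [4,14): 10 bp
  [14,21): 7 bp
  [21,29): 8 bp
  [29,39): 10 bp
  [39,49): 10 bp
  [49,60): 11 bp
  [60,71): 11 bp
  [71,79): 8 bp

[4,7,8,8,10,10,10,11,11]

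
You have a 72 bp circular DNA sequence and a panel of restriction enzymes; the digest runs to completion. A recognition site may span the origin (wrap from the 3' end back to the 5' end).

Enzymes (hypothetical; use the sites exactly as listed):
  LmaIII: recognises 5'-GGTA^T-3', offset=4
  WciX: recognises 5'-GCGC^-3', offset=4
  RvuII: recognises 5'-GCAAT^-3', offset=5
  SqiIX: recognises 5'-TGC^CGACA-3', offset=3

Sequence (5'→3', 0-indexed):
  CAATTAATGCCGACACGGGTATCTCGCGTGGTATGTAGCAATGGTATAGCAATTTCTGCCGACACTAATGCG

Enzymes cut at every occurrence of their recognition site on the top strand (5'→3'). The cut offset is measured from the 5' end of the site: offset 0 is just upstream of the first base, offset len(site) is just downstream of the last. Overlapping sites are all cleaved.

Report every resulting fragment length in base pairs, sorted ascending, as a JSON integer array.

[3,4,6,6,7,9,11,12,14]

Scan for sites:
  LmaIII GGTAT/4: at [17, 29, 42] ⇒ [21, 33, 46]
  WciX GCGC/4: at [69] ⇒ [1]
  RvuII GCAAT/5: at [37, 48, 71] ⇒ [4, 42, 53]
  SqiIX TGCCGACA/3: at [7, 56] ⇒ [10, 59]

Pooled cuts: [1, 4, 10, 21, 33, 42, 46, 53, 59]

Fragments:
  1→4: 3 bp
  4→10: 6 bp
  10→21: 11 bp
  21→33: 12 bp
  33→42: 9 bp
  42→46: 4 bp
  46→53: 7 bp
  53→59: 6 bp
  59→1 (wrap): 72-59+1 = 14 bp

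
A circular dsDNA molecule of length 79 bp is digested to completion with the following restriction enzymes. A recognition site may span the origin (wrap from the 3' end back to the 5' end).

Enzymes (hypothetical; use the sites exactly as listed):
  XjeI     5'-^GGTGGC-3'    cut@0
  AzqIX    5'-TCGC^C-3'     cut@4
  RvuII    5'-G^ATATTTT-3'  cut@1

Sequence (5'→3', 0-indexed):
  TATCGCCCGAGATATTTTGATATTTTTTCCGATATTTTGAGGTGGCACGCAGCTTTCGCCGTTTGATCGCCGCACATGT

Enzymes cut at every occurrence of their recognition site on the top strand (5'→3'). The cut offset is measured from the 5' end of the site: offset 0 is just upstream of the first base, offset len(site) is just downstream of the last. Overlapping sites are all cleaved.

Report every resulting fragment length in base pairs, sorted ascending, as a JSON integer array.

Scan for sites:
  XjeI GGTGGC/0: at [40] ⇒ [40]
  AzqIX TCGCC/4: at [2, 55, 66] ⇒ [6, 59, 70]
  RvuII GATATTTT/1: at [10, 18, 30] ⇒ [11, 19, 31]

Pooled cuts: [6, 11, 19, 31, 40, 59, 70]

Fragment lengths:
  6→11: 5 bp
  11→19: 8 bp
  19→31: 12 bp
  31→40: 9 bp
  40→59: 19 bp
  59→70: 11 bp
  70→6 (wrap): 79-70+6 = 15 bp

[5,8,9,11,12,15,19]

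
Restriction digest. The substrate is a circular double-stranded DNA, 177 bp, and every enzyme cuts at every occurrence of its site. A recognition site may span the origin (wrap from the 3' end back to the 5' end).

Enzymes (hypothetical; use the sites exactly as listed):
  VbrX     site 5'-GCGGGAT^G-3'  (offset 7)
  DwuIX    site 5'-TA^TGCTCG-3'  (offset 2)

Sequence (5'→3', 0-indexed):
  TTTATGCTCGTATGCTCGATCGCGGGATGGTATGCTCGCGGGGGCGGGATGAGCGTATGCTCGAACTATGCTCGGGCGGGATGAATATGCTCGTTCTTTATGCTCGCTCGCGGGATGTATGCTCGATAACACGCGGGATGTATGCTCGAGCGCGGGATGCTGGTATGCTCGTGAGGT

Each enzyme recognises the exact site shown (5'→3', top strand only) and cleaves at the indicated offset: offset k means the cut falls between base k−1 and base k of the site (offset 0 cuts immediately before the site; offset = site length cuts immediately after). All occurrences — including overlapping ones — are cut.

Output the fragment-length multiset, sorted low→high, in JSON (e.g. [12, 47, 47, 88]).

[3,3,4,5,7,7,8,11,13,14,16,16,16,16,18,20]

Per-enzyme occurrences:
  VbrX (GCGGGATG, off=7): starts [21, 43, 75, 109, 132, 151] → cuts [28, 50, 82, 116, 139, 158]
  DwuIX (TATGCTCG, off=2): starts [2, 10, 30, 55, 66, 85, 98, 117, 140, 163] → cuts [4, 12, 32, 57, 68, 87, 100, 119, 142, 165]

Pooled cuts: [4, 12, 28, 32, 50, 57, 68, 82, 87, 100, 116, 119, 139, 142, 158, 165]

Fragments:
  4→12: 8 bp
  12→28: 16 bp
  28→32: 4 bp
  32→50: 18 bp
  50→57: 7 bp
  57→68: 11 bp
  68→82: 14 bp
  82→87: 5 bp
  87→100: 13 bp
  100→116: 16 bp
  116→119: 3 bp
  119→139: 20 bp
  139→142: 3 bp
  142→158: 16 bp
  158→165: 7 bp
  165→4 (wrap): 177-165+4 = 16 bp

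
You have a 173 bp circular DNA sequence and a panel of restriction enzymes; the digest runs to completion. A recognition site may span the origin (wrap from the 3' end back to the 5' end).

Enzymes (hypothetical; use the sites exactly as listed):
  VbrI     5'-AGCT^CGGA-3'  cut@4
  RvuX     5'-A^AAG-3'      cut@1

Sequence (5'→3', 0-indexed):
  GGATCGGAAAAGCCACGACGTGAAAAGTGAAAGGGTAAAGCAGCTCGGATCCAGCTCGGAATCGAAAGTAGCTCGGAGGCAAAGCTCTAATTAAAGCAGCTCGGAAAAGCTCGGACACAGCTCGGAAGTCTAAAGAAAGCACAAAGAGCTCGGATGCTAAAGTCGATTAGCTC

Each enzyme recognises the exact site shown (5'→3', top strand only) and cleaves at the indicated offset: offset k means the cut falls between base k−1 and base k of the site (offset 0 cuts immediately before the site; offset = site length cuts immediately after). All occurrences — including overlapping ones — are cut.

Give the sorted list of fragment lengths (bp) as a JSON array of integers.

[4,5,5,6,7,7,7,8,8,8,8,9,9,10,10,11,11,12,13,15]

Per-enzyme occurrences:
  VbrI AGCTCGGA/4: at [41, 52, 69, 97, 107, 118, 146, 168] ⇒ [45, 56, 73, 101, 111, 122, 150, 172]
  RvuX AAAG/1: at [8, 23, 29, 36, 64, 80, 92, 105, 131, 135, 142, 158] ⇒ [9, 24, 30, 37, 65, 81, 93, 106, 132, 136, 143, 159]

All cut coordinates (distinct, sorted): [9, 24, 30, 37, 45, 56, 65, 73, 81, 93, 101, 106, 111, 122, 132, 136, 143, 150, 159, 172]

Fragments:
  9→24: 15 bp
  24→30: 6 bp
  30→37: 7 bp
  37→45: 8 bp
  45→56: 11 bp
  56→65: 9 bp
  65→73: 8 bp
  73→81: 8 bp
  81→93: 12 bp
  93→101: 8 bp
  101→106: 5 bp
  106→111: 5 bp
  111→122: 11 bp
  122→132: 10 bp
  132→136: 4 bp
  136→143: 7 bp
  143→150: 7 bp
  150→159: 9 bp
  159→172: 13 bp
  172→9 (wrap): 173-172+9 = 10 bp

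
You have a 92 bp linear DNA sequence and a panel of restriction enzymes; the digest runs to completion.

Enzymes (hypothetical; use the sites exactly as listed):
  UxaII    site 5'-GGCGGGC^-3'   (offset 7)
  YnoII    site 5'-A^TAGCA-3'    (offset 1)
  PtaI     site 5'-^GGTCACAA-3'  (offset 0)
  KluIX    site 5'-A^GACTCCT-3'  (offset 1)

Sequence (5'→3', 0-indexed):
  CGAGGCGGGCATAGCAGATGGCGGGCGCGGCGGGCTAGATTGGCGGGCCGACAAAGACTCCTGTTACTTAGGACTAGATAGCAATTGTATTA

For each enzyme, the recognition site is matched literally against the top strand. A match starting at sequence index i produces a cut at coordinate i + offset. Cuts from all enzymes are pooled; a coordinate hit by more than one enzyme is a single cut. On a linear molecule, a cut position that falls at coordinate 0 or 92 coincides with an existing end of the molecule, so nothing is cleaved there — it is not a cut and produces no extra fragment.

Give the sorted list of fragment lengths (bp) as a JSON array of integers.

Site scan:
  UxaII GGCGGGC/7: at [3, 19, 28, 41] ⇒ [10, 26, 35, 48]
  YnoII ATAGCA/1: at [10, 77] ⇒ [11, 78]
  PtaI (GGTCACAA, off=0): no sites
  KluIX AGACTCCT/1: at [54] ⇒ [55]

Pooled cuts: [10, 11, 26, 35, 48, 55, 78]

Fragment lengths:
  [0,10): 10 bp
  [10,11): 1 bp
  [11,26): 15 bp
  [26,35): 9 bp
  [35,48): 13 bp
  [48,55): 7 bp
  [55,78): 23 bp
  [78,92): 14 bp

[1,7,9,10,13,14,15,23]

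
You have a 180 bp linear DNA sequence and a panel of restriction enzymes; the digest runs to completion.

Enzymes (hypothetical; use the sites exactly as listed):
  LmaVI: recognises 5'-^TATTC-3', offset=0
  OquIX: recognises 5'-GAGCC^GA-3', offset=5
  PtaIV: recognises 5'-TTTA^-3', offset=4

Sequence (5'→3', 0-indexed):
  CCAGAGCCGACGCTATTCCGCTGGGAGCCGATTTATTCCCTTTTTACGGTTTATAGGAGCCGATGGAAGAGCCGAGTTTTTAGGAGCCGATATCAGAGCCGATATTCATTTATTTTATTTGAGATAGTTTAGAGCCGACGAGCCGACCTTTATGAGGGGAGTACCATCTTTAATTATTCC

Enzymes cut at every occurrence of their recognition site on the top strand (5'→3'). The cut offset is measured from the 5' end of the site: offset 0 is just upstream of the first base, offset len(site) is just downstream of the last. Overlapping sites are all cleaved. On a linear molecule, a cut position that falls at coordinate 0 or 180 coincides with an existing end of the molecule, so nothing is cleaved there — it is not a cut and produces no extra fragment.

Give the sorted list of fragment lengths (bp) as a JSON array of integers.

[2,2,2,4,5,5,5,6,6,7,8,8,8,8,9,10,11,12,12,14,16,20]

Scan for sites:
  LmaVI TATTC/0: at [13, 33, 102, 174] ⇒ [13, 33, 102, 174]
  OquIX GAGCCGA/5: at [3, 24, 56, 68, 83, 95, 131, 139] ⇒ [8, 29, 61, 73, 88, 100, 136, 144]
  PtaIV TTTA/4: at [31, 42, 49, 78, 108, 113, 127, 148, 168] ⇒ [35, 46, 53, 82, 112, 117, 131, 152, 172]

Pooled cuts: [8, 13, 29, 33, 35, 46, 53, 61, 73, 82, 88, 100, 102, 112, 117, 131, 136, 144, 152, 172, 174]

Fragments:
  [0,8): 8 bp
  [8,13): 5 bp
  [13,29): 16 bp
  [29,33): 4 bp
  [33,35): 2 bp
  [35,46): 11 bp
  [46,53): 7 bp
  [53,61): 8 bp
  [61,73): 12 bp
  [73,82): 9 bp
  [82,88): 6 bp
  [88,100): 12 bp
  [100,102): 2 bp
  [102,112): 10 bp
  [112,117): 5 bp
  [117,131): 14 bp
  [131,136): 5 bp
  [136,144): 8 bp
  [144,152): 8 bp
  [152,172): 20 bp
  [172,174): 2 bp
  [174,180): 6 bp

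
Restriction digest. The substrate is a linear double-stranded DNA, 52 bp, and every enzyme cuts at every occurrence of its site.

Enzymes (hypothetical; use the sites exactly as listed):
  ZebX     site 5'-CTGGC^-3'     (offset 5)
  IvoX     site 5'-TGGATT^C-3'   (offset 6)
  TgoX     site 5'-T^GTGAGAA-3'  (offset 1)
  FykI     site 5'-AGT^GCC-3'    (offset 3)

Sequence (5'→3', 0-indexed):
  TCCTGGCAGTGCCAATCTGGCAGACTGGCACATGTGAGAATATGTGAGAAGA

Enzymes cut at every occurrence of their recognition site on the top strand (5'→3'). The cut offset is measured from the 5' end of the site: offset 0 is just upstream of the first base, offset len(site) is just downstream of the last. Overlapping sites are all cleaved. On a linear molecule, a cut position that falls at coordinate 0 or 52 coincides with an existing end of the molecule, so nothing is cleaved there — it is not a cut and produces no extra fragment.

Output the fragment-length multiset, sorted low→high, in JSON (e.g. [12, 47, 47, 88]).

Scan for sites:
  ZebX CTGGC/5: at [2, 16, 24] ⇒ [7, 21, 29]
  IvoX (TGGATTC, off=6): no sites
  TgoX TGTGAGAA/1: at [32, 42] ⇒ [33, 43]
  FykI AGTGCC/3: at [7] ⇒ [10]

Pooled cuts: [7, 10, 21, 29, 33, 43]

Fragments:
  [0,7): 7 bp
  [7,10): 3 bp
  [10,21): 11 bp
  [21,29): 8 bp
  [29,33): 4 bp
  [33,43): 10 bp
  [43,52): 9 bp

[3,4,7,8,9,10,11]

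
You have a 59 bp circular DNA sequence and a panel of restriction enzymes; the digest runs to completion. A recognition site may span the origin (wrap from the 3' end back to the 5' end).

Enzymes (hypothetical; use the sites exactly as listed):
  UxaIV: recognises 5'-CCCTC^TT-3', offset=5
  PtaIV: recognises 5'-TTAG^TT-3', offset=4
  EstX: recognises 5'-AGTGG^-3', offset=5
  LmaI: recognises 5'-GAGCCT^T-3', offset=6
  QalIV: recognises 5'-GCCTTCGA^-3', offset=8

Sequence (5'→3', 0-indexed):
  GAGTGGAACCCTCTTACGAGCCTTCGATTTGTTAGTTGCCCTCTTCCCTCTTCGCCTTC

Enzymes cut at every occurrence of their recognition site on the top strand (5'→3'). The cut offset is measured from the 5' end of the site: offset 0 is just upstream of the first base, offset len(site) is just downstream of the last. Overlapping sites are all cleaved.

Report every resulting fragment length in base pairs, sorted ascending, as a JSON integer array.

Site scan:
  UxaIV CCCTCTT/5: at [8, 38, 45] ⇒ [13, 43, 50]
  PtaIV TTAGTT/4: at [31] ⇒ [35]
  EstX AGTGG/5: at [1] ⇒ [6]
  LmaI GAGCCTT/6: at [17] ⇒ [23]
  QalIV GCCTTCGA/8: at [19, 53] ⇒ [2, 27]

Pooled cuts: [2, 6, 13, 23, 27, 35, 43, 50]

Fragment lengths:
  2→6: 4 bp
  6→13: 7 bp
  13→23: 10 bp
  23→27: 4 bp
  27→35: 8 bp
  35→43: 8 bp
  43→50: 7 bp
  50→2 (wrap): 59-50+2 = 11 bp

[4,4,7,7,8,8,10,11]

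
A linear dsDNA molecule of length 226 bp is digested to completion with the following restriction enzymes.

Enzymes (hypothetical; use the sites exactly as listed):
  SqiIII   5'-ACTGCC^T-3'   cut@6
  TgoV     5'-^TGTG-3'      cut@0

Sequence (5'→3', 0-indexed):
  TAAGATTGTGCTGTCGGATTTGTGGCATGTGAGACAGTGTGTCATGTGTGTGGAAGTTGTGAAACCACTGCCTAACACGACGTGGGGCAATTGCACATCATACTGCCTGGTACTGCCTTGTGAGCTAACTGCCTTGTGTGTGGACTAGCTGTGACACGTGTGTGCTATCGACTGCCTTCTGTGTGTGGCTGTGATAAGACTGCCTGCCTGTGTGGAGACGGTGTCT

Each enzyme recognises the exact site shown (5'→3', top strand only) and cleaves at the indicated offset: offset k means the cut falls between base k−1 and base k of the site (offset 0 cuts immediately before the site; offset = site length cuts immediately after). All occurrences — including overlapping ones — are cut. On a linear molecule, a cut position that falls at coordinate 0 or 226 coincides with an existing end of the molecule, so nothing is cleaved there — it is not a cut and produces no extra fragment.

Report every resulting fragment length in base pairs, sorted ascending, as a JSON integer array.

[1,1,2,2,2,2,2,2,2,2,3,4,6,6,7,7,9,9,10,10,11,14,15,15,15,16,16,35]

Site scan:
  SqiIII (ACTGCCT, off=6): starts [66, 101, 111, 127, 170, 198] → cuts [72, 107, 117, 133, 176, 204]
  TgoV (TGTG, off=0): starts [6, 20, 27, 37, 44, 46, 48, 57, 118, 134, 136, 138, 149, 158, 160, 179, 181, 183, 189, 208, 210] → cuts [6, 20, 27, 37, 44, 46, 48, 57, 118, 134, 136, 138, 149, 158, 160, 179, 181, 183, 189, 208, 210]

All cut coordinates (distinct, sorted): [6, 20, 27, 37, 44, 46, 48, 57, 72, 107, 117, 118, 133, 134, 136, 138, 149, 158, 160, 176, 179, 181, 183, 189, 204, 208, 210]

Fragment lengths:
  [0,6): 6 bp
  [6,20): 14 bp
  [20,27): 7 bp
  [27,37): 10 bp
  [37,44): 7 bp
  [44,46): 2 bp
  [46,48): 2 bp
  [48,57): 9 bp
  [57,72): 15 bp
  [72,107): 35 bp
  [107,117): 10 bp
  [117,118): 1 bp
  [118,133): 15 bp
  [133,134): 1 bp
  [134,136): 2 bp
  [136,138): 2 bp
  [138,149): 11 bp
  [149,158): 9 bp
  [158,160): 2 bp
  [160,176): 16 bp
  [176,179): 3 bp
  [179,181): 2 bp
  [181,183): 2 bp
  [183,189): 6 bp
  [189,204): 15 bp
  [204,208): 4 bp
  [208,210): 2 bp
  [210,226): 16 bp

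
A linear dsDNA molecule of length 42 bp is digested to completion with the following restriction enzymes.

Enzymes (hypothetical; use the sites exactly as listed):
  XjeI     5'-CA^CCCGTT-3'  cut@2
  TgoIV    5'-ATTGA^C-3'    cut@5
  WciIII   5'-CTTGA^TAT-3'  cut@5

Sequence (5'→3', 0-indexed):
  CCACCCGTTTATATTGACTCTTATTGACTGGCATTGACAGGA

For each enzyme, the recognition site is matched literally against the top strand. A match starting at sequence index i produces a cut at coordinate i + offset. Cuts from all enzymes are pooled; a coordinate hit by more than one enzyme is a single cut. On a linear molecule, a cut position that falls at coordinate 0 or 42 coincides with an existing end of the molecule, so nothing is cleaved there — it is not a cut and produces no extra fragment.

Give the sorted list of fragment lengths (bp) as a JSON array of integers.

[3,5,10,10,14]

Scan for sites:
  XjeI CACCCGTT/2: at [1] ⇒ [3]
  TgoIV ATTGAC/5: at [12, 22, 32] ⇒ [17, 27, 37]
  WciIII (CTTGATAT, off=5): no sites

Pooled cuts: [3, 17, 27, 37]

Fragments:
  [0,3): 3 bp
  [3,17): 14 bp
  [17,27): 10 bp
  [27,37): 10 bp
  [37,42): 5 bp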